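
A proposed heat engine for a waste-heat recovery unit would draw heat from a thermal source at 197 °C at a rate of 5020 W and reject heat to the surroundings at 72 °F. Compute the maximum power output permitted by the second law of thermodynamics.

T_H = 197 °C → 197 + 273.15 = 470.15 K.
T_C = 72 °F → (72 − 32) × 5/9 = 22.22 °C = 295.37 K.
By the Carnot theorem, η_max = 1 − T_C/T_H = 1 − 295.37/470.15 = 0.3717.
W_max = η_max · Q_H = 0.3717 × 5020 = 1870 W.

Ẇ_max ≈ 1870 W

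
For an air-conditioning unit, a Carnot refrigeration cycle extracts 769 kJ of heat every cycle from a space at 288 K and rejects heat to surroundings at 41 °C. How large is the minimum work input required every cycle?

T_H = 41 °C → 41 + 273.15 = 314.15 K.
For a reversible refrigerator, COP_R = T_C/(T_H − T_C) = 288.00/26.15 = 11.0134.
W = Q_C/COP_R = 769/11.0134 = 69.8 kJ.

W_in ≈ 69.8 kJ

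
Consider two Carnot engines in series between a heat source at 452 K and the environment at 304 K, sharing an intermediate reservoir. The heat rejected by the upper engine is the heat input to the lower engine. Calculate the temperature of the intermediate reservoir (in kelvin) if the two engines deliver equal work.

T_m ≈ 378.0 K

For reversible stages Q_m = Q_H·(T_m/T_H). Setting W₁ = Q_H(1 − T_m/T_H) equal to W₂ = Q_m(1 − T_C/T_m) = Q_H·(T_m − T_C)/T_H gives T_H − T_m = T_m − T_C, so T_m = (T_H + T_C)/2 = (452.00 + 304.00)/2 = 378.0 K.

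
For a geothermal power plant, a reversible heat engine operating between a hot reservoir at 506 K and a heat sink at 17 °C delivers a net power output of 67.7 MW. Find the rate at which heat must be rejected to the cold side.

T_C = 17 °C → 17 + 273.15 = 290.15 K.
The Carnot efficiency is η = 1 − T_C/T_H = 1 − 290.15/506.00 = 0.4266.
Since Q_C/Q_H = T_C/T_H and Q_H = W/η, Q_C = W·T_C/(T_H − T_C) = 67.7 × 290.15/215.85 = 91.0 MW.

Q̇_C ≈ 91.0 MW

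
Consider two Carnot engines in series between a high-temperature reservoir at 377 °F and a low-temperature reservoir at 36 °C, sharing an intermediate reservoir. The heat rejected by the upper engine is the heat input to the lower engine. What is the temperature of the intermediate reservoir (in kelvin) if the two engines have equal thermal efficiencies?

T_m ≈ 379 K

T_H = 377 °F → (377 − 32) × 5/9 = 191.67 °C = 464.82 K.
T_C = 36 °C → 36 + 273.15 = 309.15 K.
Equal efficiencies require 1 − T_m/T_H = 1 − T_C/T_m, i.e. T_m/T_H = T_C/T_m, so T_m = √(T_H·T_C) = √(464.82 × 309.15) = 379 K.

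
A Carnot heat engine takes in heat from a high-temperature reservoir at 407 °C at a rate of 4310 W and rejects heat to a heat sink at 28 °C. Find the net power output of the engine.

Ẇ ≈ 2400 W

T_H = 407 °C → 407 + 273.15 = 680.15 K.
T_C = 28 °C → 28 + 273.15 = 301.15 K.
Since the cycle is reversible, η = 1 − T_C/T_H = 1 − 301.15/680.15 = 0.5572.
W = η·Q_H = 0.5572 × 4310 = 2400 W.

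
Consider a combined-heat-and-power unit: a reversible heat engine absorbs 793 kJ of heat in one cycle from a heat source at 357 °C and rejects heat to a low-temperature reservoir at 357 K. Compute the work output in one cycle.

T_H = 357 °C → 357 + 273.15 = 630.15 K.
Since the cycle is reversible, η = 1 − T_C/T_H = 1 − 357.00/630.15 = 0.4335.
W = η·Q_H = 0.4335 × 793 = 344 kJ.

W ≈ 344 kJ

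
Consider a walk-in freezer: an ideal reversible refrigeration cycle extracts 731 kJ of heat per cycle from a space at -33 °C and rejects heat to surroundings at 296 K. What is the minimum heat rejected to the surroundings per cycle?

Q_H ≈ 901 kJ

T_C = -33 °C → -33 + 273.15 = 240.15 K.
For a reversible cycle Q_H/Q_C = T_H/T_C, so Q_H = Q_C·T_H/T_C = 731 × 296.00/240.15 = 901 kJ.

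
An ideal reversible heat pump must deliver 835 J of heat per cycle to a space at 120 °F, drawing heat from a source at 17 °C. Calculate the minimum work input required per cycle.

W_in ≈ 82.68 J

T_H = 120 °F → (120 − 32) × 5/9 = 48.89 °C = 322.04 K.
T_C = 17 °C → 17 + 273.15 = 290.15 K.
Reversible heating COP: COP_HP = T_H/(T_H − T_C) = 322.04/31.89 = 10.0988.
W = Q_H/COP_HP = 835/10.0988 = 82.68 J.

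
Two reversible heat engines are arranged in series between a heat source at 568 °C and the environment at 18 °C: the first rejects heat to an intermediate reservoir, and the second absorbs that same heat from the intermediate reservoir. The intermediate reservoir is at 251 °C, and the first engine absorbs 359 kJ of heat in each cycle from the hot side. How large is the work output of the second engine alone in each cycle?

W₂ ≈ 99.4 kJ

T_H = 568 °C → 568 + 273.15 = 841.15 K.
T_C = 18 °C → 18 + 273.15 = 291.15 K.
T_m = 251 °C → 251 + 273.15 = 524.15 K.
Heat entering the second stage: Q_m = Q_H·(T_m/T_H) = 359 × 524.15/841.15 = 224 kJ.
Second-stage efficiency η₂ = 1 − T_C/T_m = 1 − 291.15/524.15 = 0.4445, so W₂ = η₂·Q_m = 99.4 kJ.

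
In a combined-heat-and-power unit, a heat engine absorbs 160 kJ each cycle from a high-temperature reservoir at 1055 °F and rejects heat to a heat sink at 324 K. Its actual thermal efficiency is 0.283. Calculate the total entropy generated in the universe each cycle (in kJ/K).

ΔS_univ ≈ 0.1639 kJ/K

T_H = 1055 °F → (1055 − 32) × 5/9 = 568.33 °C = 841.48 K.
W = η·Q_H = 0.283 × 160 = 45.28 kJ, so Q_C = Q_H − W = 114.7 kJ.
Entropy balance on the reservoirs: −Q_H/T_H = -0.1901 kJ/K, +Q_C/T_C = 0.3541 kJ/K.
ΔS_univ = −Q_H/T_H + Q_C/T_C = 0.1639 kJ/K (> 0, since η = 0.283 < η_Carnot = 0.615).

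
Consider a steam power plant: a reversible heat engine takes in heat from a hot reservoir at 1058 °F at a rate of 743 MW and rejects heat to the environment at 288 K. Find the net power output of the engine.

T_H = 1058 °F → (1058 − 32) × 5/9 = 570.00 °C = 843.15 K.
η_rev = 1 − T_C/T_H = 1 − 288.00/843.15 = 0.6584.
W = η·Q_H = 0.6584 × 743 = 489.2 MW.

Ẇ ≈ 489.2 MW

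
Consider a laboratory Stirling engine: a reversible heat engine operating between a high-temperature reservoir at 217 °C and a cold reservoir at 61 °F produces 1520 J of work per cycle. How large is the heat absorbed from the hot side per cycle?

Q_H ≈ 3709 J

T_H = 217 °C → 217 + 273.15 = 490.15 K.
T_C = 61 °F → (61 − 32) × 5/9 = 16.11 °C = 289.26 K.
The Carnot efficiency is η = 1 − T_C/T_H = 1 − 289.26/490.15 = 0.4099.
Q_H = W/η = 1520/0.4099 = 3709 J.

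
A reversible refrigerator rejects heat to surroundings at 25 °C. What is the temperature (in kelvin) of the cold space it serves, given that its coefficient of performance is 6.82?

T_C ≈ 260.0 K

T_H = 25 °C → 25 + 273.15 = 298.15 K.
COP_R = T_C/(T_H − T_C) ⇒ T_C = T_H·COP_R/(1 + COP_R) = 298.15 × 6.82/(1 + 6.82) = 260.0 K.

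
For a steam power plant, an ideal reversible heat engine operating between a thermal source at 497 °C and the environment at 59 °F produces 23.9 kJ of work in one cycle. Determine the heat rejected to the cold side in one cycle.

Q_C ≈ 14.3 kJ

T_H = 497 °C → 497 + 273.15 = 770.15 K.
T_C = 59 °F → (59 − 32) × 5/9 = 15.00 °C = 288.15 K.
Carnot efficiency: η = 1 − T_C/T_H = 1 − 288.15/770.15 = 0.6259.
Since Q_C/Q_H = T_C/T_H and Q_H = W/η, Q_C = W·T_C/(T_H − T_C) = 23.9 × 288.15/482.00 = 14.3 kJ.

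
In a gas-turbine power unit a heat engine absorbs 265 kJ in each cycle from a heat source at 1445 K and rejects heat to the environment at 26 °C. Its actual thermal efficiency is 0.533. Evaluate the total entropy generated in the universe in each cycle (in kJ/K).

T_C = 26 °C → 26 + 273.15 = 299.15 K.
W = η·Q_H = 0.533 × 265 = 141.2 kJ, so Q_C = Q_H − W = 123.8 kJ.
Entropy balance on the reservoirs: −Q_H/T_H = -0.1834 kJ/K, +Q_C/T_C = 0.4137 kJ/K.
ΔS_univ = −Q_H/T_H + Q_C/T_C = 0.230 kJ/K (> 0, since η = 0.533 < η_Carnot = 0.793).

ΔS_univ ≈ 0.230 kJ/K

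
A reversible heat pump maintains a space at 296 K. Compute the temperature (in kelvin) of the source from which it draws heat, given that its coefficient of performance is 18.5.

T_C ≈ 280 K

COP_HP = T_H/(T_H − T_C) ⇒ T_C = T_H·(COP_HP − 1)/COP_HP = 296.00 × (18.5 − 1)/18.5 = 280 K.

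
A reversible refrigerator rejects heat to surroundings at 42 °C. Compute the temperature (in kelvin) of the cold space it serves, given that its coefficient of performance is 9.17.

T_H = 42 °C → 42 + 273.15 = 315.15 K.
COP_R = T_C/(T_H − T_C) ⇒ T_C = T_H·COP_R/(1 + COP_R) = 315.15 × 9.17/(1 + 9.17) = 284 K.

T_C ≈ 284 K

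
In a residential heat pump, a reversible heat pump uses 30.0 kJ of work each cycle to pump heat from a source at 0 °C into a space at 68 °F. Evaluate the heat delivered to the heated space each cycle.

T_H = 68 °F → (68 − 32) × 5/9 = 20.00 °C = 293.15 K.
T_C = 0 °C → 0 + 273.15 = 273.15 K.
COP_HP = T_H/(T_H − T_C) = 293.15/20.00 = 14.6575.
Q_H = COP_HP · W = 14.6575 × 30.0 = 439.7 kJ.

Q_H ≈ 439.7 kJ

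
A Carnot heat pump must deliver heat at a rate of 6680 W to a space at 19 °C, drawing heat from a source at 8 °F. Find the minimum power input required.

T_H = 19 °C → 19 + 273.15 = 292.15 K.
T_C = 8 °F → (8 − 32) × 5/9 = -13.33 °C = 259.82 K.
COP_HP = T_H/(T_H − T_C) = 292.15/32.33 = 9.0356.
W = Q_H/COP_HP = 6680/9.0356 = 739 W.

Ẇ_in ≈ 739 W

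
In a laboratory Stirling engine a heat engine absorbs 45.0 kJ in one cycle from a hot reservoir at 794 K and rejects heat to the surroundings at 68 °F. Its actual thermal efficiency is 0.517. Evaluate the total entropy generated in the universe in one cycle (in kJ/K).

T_C = 68 °F → (68 − 32) × 5/9 = 20.00 °C = 293.15 K.
W = η·Q_H = 0.517 × 45.0 = 23.27 kJ, so Q_C = Q_H − W = 21.73 kJ.
Reservoir entropy changes: ΔS_H = −Q_H/T_H = −45.0/794.00 = -0.05668 kJ/K and ΔS_C = +Q_C/T_C = 21.73/293.15 = 0.07414 kJ/K.
ΔS_univ = −Q_H/T_H + Q_C/T_C = 0.0175 kJ/K (> 0, since η = 0.517 < η_Carnot = 0.631).

ΔS_univ ≈ 0.0175 kJ/K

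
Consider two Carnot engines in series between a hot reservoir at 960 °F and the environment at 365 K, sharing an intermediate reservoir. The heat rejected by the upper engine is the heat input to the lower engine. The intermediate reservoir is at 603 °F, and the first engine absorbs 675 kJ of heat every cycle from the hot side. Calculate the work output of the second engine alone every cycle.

W₂ ≈ 192.9 kJ

T_H = 960 °F → (960 − 32) × 5/9 = 515.56 °C = 788.71 K.
T_m = 603 °F → (603 − 32) × 5/9 = 317.22 °C = 590.37 K.
Heat entering the second stage: Q_m = Q_H·(T_m/T_H) = 675 × 590.37/788.71 = 505.3 kJ.
Second-stage efficiency η₂ = 1 − T_C/T_m = 1 − 365.00/590.37 = 0.3817, so W₂ = η₂·Q_m = 192.9 kJ.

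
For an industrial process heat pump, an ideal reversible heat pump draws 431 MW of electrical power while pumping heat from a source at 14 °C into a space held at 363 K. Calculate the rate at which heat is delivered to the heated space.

Q̇_H ≈ 2060 MW

T_C = 14 °C → 14 + 273.15 = 287.15 K.
The Carnot heat-pump COP is COP_HP = T_H/(T_H − T_C) = 363.00/75.85 = 4.7858.
Q_H = COP_HP · W = 4.7858 × 431 = 2060 MW.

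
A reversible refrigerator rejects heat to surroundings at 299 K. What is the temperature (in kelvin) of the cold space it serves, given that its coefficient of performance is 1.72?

T_C ≈ 189 K

COP_R = T_C/(T_H − T_C) ⇒ T_C = T_H·COP_R/(1 + COP_R) = 299.00 × 1.72/(1 + 1.72) = 189 K.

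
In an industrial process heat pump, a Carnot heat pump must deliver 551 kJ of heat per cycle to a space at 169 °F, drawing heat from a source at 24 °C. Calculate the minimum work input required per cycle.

T_H = 169 °F → (169 − 32) × 5/9 = 76.11 °C = 349.26 K.
T_C = 24 °C → 24 + 273.15 = 297.15 K.
Reversible heating COP: COP_HP = T_H/(T_H − T_C) = 349.26/52.11 = 6.7022.
W = Q_H/COP_HP = 551/6.7022 = 82.2 kJ.

W_in ≈ 82.2 kJ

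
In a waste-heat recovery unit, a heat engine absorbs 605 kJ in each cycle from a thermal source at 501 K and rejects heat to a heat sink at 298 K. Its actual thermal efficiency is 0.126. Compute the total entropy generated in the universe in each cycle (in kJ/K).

ΔS_univ ≈ 0.567 kJ/K

W = η·Q_H = 0.126 × 605 = 76.23 kJ, so Q_C = Q_H − W = 528.8 kJ.
Reservoir entropy changes: ΔS_H = −Q_H/T_H = −605/501.00 = -1.208 kJ/K and ΔS_C = +Q_C/T_C = 528.8/298.00 = 1.774 kJ/K.
ΔS_univ = −Q_H/T_H + Q_C/T_C = 0.567 kJ/K (> 0, since η = 0.126 < η_Carnot = 0.405).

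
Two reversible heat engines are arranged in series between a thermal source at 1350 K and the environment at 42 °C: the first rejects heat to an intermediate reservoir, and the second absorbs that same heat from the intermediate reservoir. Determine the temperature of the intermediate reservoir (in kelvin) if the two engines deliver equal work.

T_m ≈ 833 K

T_C = 42 °C → 42 + 273.15 = 315.15 K.
For reversible stages Q_m = Q_H·(T_m/T_H). Setting W₁ = Q_H(1 − T_m/T_H) equal to W₂ = Q_m(1 − T_C/T_m) = Q_H·(T_m − T_C)/T_H gives T_H − T_m = T_m − T_C, so T_m = (T_H + T_C)/2 = (1350.00 + 315.15)/2 = 833 K.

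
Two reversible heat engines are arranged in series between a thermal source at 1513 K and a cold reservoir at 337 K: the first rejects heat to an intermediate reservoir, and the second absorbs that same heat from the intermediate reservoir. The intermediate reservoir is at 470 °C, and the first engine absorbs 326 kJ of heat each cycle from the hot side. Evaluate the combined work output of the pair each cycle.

Two reversible stages in series are equivalent to a single Carnot engine between T_H and T_C, so η_total = 1 − T_C/T_H = 1 − 337.00/1513.00 = 0.7773.
W_total = η_total · Q_H = 0.7773 × 326 = 253 kJ.

W_total ≈ 253 kJ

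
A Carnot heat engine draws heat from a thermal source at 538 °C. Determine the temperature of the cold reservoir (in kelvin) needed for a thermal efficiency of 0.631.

T_H = 538 °C → 538 + 273.15 = 811.15 K.
From η = 1 − T_C/T_H, T_C = T_H·(1 − η) = 811.15 × (1 − 0.631) = 299.3 K.

T_C ≈ 299.3 K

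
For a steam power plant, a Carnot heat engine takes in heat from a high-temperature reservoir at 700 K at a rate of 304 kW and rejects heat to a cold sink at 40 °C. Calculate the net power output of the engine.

Ẇ ≈ 168 kW

T_C = 40 °C → 40 + 273.15 = 313.15 K.
The Carnot efficiency is η = 1 − T_C/T_H = 1 − 313.15/700.00 = 0.5526.
W = η·Q_H = 0.5526 × 304 = 168 kW.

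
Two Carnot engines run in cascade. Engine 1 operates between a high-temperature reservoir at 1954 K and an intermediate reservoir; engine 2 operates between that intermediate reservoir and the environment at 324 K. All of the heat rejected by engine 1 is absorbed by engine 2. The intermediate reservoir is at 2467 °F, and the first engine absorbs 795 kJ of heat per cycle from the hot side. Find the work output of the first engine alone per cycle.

W₁ ≈ 133.5 kJ

T_m = 2467 °F → (2467 − 32) × 5/9 = 1352.78 °C = 1625.93 K.
First-stage efficiency η₁ = 1 − T_m/T_H = 1 − 1625.93/1954.00 = 0.1679.
W₁ = η₁·Q_H = 0.1679 × 795 = 133.5 kJ.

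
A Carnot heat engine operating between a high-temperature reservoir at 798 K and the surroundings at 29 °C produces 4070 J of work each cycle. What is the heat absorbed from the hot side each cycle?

Q_H ≈ 6550 J

T_C = 29 °C → 29 + 273.15 = 302.15 K.
η_rev = 1 − T_C/T_H = 1 − 302.15/798.00 = 0.6214.
Q_H = W/η = 4070/0.6214 = 6550 J.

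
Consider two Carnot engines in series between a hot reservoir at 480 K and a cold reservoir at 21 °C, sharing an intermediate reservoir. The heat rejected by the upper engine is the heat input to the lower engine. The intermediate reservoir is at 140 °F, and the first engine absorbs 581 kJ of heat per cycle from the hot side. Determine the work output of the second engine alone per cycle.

T_C = 21 °C → 21 + 273.15 = 294.15 K.
T_m = 140 °F → (140 − 32) × 5/9 = 60.00 °C = 333.15 K.
Heat entering the second stage: Q_m = Q_H·(T_m/T_H) = 581 × 333.15/480.00 = 403.3 kJ.
Second-stage efficiency η₂ = 1 − T_C/T_m = 1 − 294.15/333.15 = 0.1171, so W₂ = η₂·Q_m = 47.21 kJ.

W₂ ≈ 47.21 kJ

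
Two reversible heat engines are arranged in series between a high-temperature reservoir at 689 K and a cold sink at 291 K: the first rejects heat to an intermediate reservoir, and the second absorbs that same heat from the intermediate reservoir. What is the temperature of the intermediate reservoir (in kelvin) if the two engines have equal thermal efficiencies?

T_m ≈ 447.8 K

Equal efficiencies require 1 − T_m/T_H = 1 − T_C/T_m, i.e. T_m/T_H = T_C/T_m, so T_m = √(T_H·T_C) = √(689.00 × 291.00) = 447.8 K.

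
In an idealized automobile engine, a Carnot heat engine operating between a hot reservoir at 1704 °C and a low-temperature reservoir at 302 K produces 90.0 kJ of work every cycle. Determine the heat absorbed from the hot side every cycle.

T_H = 1704 °C → 1704 + 273.15 = 1977.15 K.
The Carnot efficiency is η = 1 − T_C/T_H = 1 − 302.00/1977.15 = 0.8473.
Q_H = W/η = 90.0/0.8473 = 106.2 kJ.

Q_H ≈ 106.2 kJ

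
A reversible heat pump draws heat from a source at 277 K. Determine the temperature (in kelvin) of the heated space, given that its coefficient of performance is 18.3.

COP_HP = T_H/(T_H − T_C) ⇒ T_H = T_C·COP_HP/(COP_HP − 1) = 277.00 × 18.3/(18.3 − 1) = 293 K.

T_H ≈ 293 K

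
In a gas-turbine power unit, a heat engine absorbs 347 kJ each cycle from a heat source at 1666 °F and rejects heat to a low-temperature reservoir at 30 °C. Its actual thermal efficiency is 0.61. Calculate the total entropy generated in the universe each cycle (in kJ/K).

ΔS_univ ≈ 0.1526 kJ/K

T_H = 1666 °F → (1666 − 32) × 5/9 = 907.78 °C = 1180.93 K.
T_C = 30 °C → 30 + 273.15 = 303.15 K.
W = η·Q_H = 0.61 × 347 = 211.7 kJ, so Q_C = Q_H − W = 135.3 kJ.
Entropy balance on the reservoirs: −Q_H/T_H = -0.2938 kJ/K, +Q_C/T_C = 0.4464 kJ/K.
ΔS_univ = −Q_H/T_H + Q_C/T_C = 0.1526 kJ/K (> 0, since η = 0.61 < η_Carnot = 0.743).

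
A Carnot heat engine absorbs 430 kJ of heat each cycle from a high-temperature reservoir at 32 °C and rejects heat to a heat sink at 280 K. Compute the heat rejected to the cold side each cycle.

Q_C ≈ 394.6 kJ

T_H = 32 °C → 32 + 273.15 = 305.15 K.
Since the cycle is reversible, η = 1 − T_C/T_H = 1 − 280.00/305.15 = 0.0824.
For a reversible cycle Q_C/Q_H = T_C/T_H, so Q_C = 430 × 280.00/305.15 = 394.6 kJ.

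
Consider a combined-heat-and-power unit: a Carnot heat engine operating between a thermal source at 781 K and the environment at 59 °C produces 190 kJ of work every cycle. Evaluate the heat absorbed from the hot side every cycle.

T_C = 59 °C → 59 + 273.15 = 332.15 K.
For a reversible engine, η = 1 − T_C/T_H = 1 − 332.15/781.00 = 0.5747.
Q_H = W/η = 190/0.5747 = 331 kJ.

Q_H ≈ 331 kJ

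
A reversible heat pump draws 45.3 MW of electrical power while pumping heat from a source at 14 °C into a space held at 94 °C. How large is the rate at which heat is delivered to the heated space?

Q̇_H ≈ 207.9 MW

T_H = 94 °C → 94 + 273.15 = 367.15 K.
T_C = 14 °C → 14 + 273.15 = 287.15 K.
The Carnot heat-pump COP is COP_HP = T_H/(T_H − T_C) = 367.15/80.00 = 4.5894.
Q_H = COP_HP · W = 4.5894 × 45.3 = 207.9 MW.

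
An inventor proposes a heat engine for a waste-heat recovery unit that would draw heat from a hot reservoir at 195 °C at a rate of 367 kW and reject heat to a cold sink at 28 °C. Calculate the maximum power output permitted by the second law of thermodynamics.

Ẇ_max ≈ 130.9 kW

T_H = 195 °C → 195 + 273.15 = 468.15 K.
T_C = 28 °C → 28 + 273.15 = 301.15 K.
No engine can exceed the Carnot limit: η_max = 1 − T_C/T_H = 1 − 301.15/468.15 = 0.3567.
W_max = η_max · Q_H = 0.3567 × 367 = 130.9 kW.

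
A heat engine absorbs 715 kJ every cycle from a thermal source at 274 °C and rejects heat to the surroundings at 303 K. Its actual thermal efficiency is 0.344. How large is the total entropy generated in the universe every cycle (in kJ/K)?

T_H = 274 °C → 274 + 273.15 = 547.15 K.
W = η·Q_H = 0.344 × 715 = 246.0 kJ, so Q_C = Q_H − W = 469.0 kJ.
The hot reservoir loses entropy Q_H/T_H = 715/547.15 = 1.307 kJ/K; the cold reservoir gains Q_C/T_C = 469.0/303.00 = 1.548 kJ/K.
ΔS_univ = −Q_H/T_H + Q_C/T_C = 0.241 kJ/K (> 0, since η = 0.344 < η_Carnot = 0.446).

ΔS_univ ≈ 0.241 kJ/K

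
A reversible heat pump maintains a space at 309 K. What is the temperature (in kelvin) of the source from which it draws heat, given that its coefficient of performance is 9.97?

COP_HP = T_H/(T_H − T_C) ⇒ T_C = T_H·(COP_HP − 1)/COP_HP = 309.00 × (9.97 − 1)/9.97 = 278.0 K.

T_C ≈ 278.0 K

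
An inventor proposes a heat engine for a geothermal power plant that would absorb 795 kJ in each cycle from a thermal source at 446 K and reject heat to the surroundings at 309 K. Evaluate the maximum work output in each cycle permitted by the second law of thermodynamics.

The upper bound on efficiency is η_max = 1 − T_C/T_H = 1 − 309.00/446.00 = 0.3072.
W_max = η_max · Q_H = 0.3072 × 795 = 244 kJ.

W_max ≈ 244 kJ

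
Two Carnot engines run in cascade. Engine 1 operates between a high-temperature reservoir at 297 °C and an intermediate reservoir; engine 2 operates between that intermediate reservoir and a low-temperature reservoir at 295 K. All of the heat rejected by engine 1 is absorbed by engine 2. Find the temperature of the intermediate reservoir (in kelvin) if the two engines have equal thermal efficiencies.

T_H = 297 °C → 297 + 273.15 = 570.15 K.
Equal efficiencies require 1 − T_m/T_H = 1 − T_C/T_m, i.e. T_m/T_H = T_C/T_m, so T_m = √(T_H·T_C) = √(570.15 × 295.00) = 410 K.

T_m ≈ 410 K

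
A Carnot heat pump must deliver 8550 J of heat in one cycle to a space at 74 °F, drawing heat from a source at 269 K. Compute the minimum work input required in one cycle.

T_H = 74 °F → (74 − 32) × 5/9 = 23.33 °C = 296.48 K.
The Carnot heat-pump COP is COP_HP = T_H/(T_H − T_C) = 296.48/27.48 = 10.7878.
W = Q_H/COP_HP = 8550/10.7878 = 793 J.

W_in ≈ 793 J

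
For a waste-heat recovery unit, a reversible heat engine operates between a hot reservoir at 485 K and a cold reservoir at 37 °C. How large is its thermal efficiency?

T_C = 37 °C → 37 + 273.15 = 310.15 K.
Since the cycle is reversible, η = 1 − T_C/T_H = 1 − 310.15/485.00 = 0.361.

η ≈ 0.361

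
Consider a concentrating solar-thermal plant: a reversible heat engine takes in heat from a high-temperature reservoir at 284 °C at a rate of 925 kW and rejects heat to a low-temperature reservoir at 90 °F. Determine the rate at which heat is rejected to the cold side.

T_H = 284 °C → 284 + 273.15 = 557.15 K.
T_C = 90 °F → (90 − 32) × 5/9 = 32.22 °C = 305.37 K.
η_rev = 1 − T_C/T_H = 1 − 305.37/557.15 = 0.4519.
For a reversible cycle Q_C/Q_H = T_C/T_H, so Q_C = 925 × 305.37/557.15 = 507 kW.

Q̇_C ≈ 507 kW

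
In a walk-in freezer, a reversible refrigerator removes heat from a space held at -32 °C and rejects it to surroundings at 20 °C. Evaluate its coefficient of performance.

T_H = 20 °C → 20 + 273.15 = 293.15 K.
T_C = -32 °C → -32 + 273.15 = 241.15 K.
Carnot COP: COP_R = T_C/(T_H − T_C) = 241.15/(293.15 − 241.15) = 4.637.

COP_R ≈ 4.637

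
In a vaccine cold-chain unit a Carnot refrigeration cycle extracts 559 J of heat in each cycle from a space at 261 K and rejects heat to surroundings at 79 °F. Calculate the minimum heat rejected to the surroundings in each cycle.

Q_H ≈ 641 J

T_H = 79 °F → (79 − 32) × 5/9 = 26.11 °C = 299.26 K.
For a reversible cycle Q_H/Q_C = T_H/T_C, so Q_H = Q_C·T_H/T_C = 559 × 299.26/261.00 = 641 J.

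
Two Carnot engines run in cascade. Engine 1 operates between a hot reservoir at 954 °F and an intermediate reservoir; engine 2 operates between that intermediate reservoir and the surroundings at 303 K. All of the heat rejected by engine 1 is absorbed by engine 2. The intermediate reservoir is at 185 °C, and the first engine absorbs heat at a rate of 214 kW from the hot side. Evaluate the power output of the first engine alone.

T_H = 954 °F → (954 − 32) × 5/9 = 512.22 °C = 785.37 K.
T_m = 185 °C → 185 + 273.15 = 458.15 K.
First-stage efficiency η₁ = 1 − T_m/T_H = 1 − 458.15/785.37 = 0.4166.
W₁ = η₁·Q_H = 0.4166 × 214 = 89.2 kW.

Ẇ₁ ≈ 89.2 kW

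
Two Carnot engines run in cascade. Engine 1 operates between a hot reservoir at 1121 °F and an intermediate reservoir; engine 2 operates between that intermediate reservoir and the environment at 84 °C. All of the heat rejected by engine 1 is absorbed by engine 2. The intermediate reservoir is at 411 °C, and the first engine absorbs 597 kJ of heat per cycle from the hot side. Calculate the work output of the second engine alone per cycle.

T_H = 1121 °F → (1121 − 32) × 5/9 = 605.00 °C = 878.15 K.
T_C = 84 °C → 84 + 273.15 = 357.15 K.
T_m = 411 °C → 411 + 273.15 = 684.15 K.
Heat entering the second stage: Q_m = Q_H·(T_m/T_H) = 597 × 684.15/878.15 = 465 kJ.
Second-stage efficiency η₂ = 1 − T_C/T_m = 1 − 357.15/684.15 = 0.4780, so W₂ = η₂·Q_m = 222 kJ.

W₂ ≈ 222 kJ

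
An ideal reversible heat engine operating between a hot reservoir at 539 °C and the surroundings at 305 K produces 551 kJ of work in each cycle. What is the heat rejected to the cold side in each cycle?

Q_C ≈ 331 kJ

T_H = 539 °C → 539 + 273.15 = 812.15 K.
Since the cycle is reversible, η = 1 − T_C/T_H = 1 − 305.00/812.15 = 0.6245.
Since Q_C/Q_H = T_C/T_H and Q_H = W/η, Q_C = W·T_C/(T_H − T_C) = 551 × 305.00/507.15 = 331 kJ.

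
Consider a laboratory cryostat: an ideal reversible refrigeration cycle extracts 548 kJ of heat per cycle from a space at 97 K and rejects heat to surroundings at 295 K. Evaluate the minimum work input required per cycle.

COP_R = T_C/(T_H − T_C) = 97.00/198.00 = 0.4899.
W = Q_C/COP_R = 548/0.4899 = 1120 kJ.

W_in ≈ 1120 kJ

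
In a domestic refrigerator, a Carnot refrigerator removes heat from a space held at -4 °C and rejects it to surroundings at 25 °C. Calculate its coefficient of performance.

COP_R ≈ 9.281

T_H = 25 °C → 25 + 273.15 = 298.15 K.
T_C = -4 °C → -4 + 273.15 = 269.15 K.
Carnot COP: COP_R = T_C/(T_H − T_C) = 269.15/(298.15 − 269.15) = 9.281.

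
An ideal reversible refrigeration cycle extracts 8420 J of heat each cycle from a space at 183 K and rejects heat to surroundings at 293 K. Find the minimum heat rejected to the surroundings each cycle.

Q_H ≈ 13500 J

For a reversible cycle Q_H/Q_C = T_H/T_C, so Q_H = Q_C·T_H/T_C = 8420 × 293.00/183.00 = 13500 J.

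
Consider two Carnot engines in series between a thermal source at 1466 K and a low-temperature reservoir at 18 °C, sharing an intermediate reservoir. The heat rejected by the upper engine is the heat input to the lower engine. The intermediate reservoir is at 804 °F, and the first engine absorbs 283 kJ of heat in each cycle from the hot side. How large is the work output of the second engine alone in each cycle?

W₂ ≈ 79.3 kJ

T_C = 18 °C → 18 + 273.15 = 291.15 K.
T_m = 804 °F → (804 − 32) × 5/9 = 428.89 °C = 702.04 K.
Heat entering the second stage: Q_m = Q_H·(T_m/T_H) = 283 × 702.04/1466.00 = 136 kJ.
Second-stage efficiency η₂ = 1 − T_C/T_m = 1 − 291.15/702.04 = 0.5853, so W₂ = η₂·Q_m = 79.3 kJ.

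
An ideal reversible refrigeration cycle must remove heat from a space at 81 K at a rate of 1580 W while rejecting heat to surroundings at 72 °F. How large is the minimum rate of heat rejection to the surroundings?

T_H = 72 °F → (72 − 32) × 5/9 = 22.22 °C = 295.37 K.
For a reversible cycle Q_H/Q_C = T_H/T_C, so Q_H = Q_C·T_H/T_C = 1580 × 295.37/81.00 = 5760 W.

Q̇_H ≈ 5760 W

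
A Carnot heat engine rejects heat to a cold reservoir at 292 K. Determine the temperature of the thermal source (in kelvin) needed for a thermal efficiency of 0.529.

From η = 1 − T_C/T_H, solving for T_H gives T_H = T_C/(1 − η) = 292.00/(1 − 0.529) = 620 K.

T_H ≈ 620 K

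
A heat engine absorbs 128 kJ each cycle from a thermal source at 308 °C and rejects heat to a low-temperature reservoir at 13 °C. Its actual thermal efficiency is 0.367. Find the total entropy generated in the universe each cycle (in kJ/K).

ΔS_univ ≈ 0.06290 kJ/K

T_H = 308 °C → 308 + 273.15 = 581.15 K.
T_C = 13 °C → 13 + 273.15 = 286.15 K.
W = η·Q_H = 0.367 × 128 = 46.98 kJ, so Q_C = Q_H − W = 81.02 kJ.
Entropy balance on the reservoirs: −Q_H/T_H = -0.2203 kJ/K, +Q_C/T_C = 0.2832 kJ/K.
ΔS_univ = −Q_H/T_H + Q_C/T_C = 0.06290 kJ/K (> 0, since η = 0.367 < η_Carnot = 0.508).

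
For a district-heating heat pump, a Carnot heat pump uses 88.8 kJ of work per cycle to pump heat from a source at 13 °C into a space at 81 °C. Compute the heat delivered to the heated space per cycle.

Q_H ≈ 462 kJ

T_H = 81 °C → 81 + 273.15 = 354.15 K.
T_C = 13 °C → 13 + 273.15 = 286.15 K.
COP_HP = T_H/(T_H − T_C) = 354.15/68.00 = 5.2081.
Q_H = COP_HP · W = 5.2081 × 88.8 = 462 kJ.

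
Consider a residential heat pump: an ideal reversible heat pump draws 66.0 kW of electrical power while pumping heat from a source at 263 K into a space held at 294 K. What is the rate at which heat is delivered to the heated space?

COP_HP = T_H/(T_H − T_C) = 294.00/31.00 = 9.4839.
Q_H = COP_HP · W = 9.4839 × 66.0 = 625.9 kW.

Q̇_H ≈ 625.9 kW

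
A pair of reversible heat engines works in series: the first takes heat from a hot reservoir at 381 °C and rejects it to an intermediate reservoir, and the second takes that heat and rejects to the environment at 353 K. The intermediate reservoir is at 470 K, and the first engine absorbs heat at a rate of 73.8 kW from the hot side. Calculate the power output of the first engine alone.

Ẇ₁ ≈ 20.78 kW

T_H = 381 °C → 381 + 273.15 = 654.15 K.
First-stage efficiency η₁ = 1 − T_m/T_H = 1 − 470.00/654.15 = 0.2815.
W₁ = η₁·Q_H = 0.2815 × 73.8 = 20.78 kW.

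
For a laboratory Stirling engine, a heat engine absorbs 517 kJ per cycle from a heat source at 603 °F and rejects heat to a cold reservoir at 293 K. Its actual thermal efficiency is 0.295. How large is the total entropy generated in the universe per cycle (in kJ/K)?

ΔS_univ ≈ 0.368 kJ/K

T_H = 603 °F → (603 − 32) × 5/9 = 317.22 °C = 590.37 K.
W = η·Q_H = 0.295 × 517 = 152.5 kJ, so Q_C = Q_H − W = 364.5 kJ.
Reservoir entropy changes: ΔS_H = −Q_H/T_H = −517/590.37 = -0.8757 kJ/K and ΔS_C = +Q_C/T_C = 364.5/293.00 = 1.244 kJ/K.
ΔS_univ = −Q_H/T_H + Q_C/T_C = 0.368 kJ/K (> 0, since η = 0.295 < η_Carnot = 0.504).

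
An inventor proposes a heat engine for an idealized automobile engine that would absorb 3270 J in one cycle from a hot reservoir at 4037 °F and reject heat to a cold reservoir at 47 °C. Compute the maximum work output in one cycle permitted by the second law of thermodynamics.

T_H = 4037 °F → (4037 − 32) × 5/9 = 2225.00 °C = 2498.15 K.
T_C = 47 °C → 47 + 273.15 = 320.15 K.
The second-law ceiling is the Carnot efficiency, η_max = 1 − T_C/T_H = 1 − 320.15/2498.15 = 0.8718.
W_max = η_max · Q_H = 0.8718 × 3270 = 2850 J.

W_max ≈ 2850 J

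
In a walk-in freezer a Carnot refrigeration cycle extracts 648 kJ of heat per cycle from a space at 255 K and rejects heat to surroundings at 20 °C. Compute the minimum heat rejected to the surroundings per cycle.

T_H = 20 °C → 20 + 273.15 = 293.15 K.
For a reversible cycle Q_H/Q_C = T_H/T_C, so Q_H = Q_C·T_H/T_C = 648 × 293.15/255.00 = 744.9 kJ.

Q_H ≈ 744.9 kJ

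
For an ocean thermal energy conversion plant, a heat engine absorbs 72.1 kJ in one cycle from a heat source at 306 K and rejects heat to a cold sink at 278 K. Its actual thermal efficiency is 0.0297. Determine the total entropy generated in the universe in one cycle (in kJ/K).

ΔS_univ ≈ 0.01603 kJ/K

W = η·Q_H = 0.0297 × 72.1 = 2.141 kJ, so Q_C = Q_H − W = 69.96 kJ.
The hot reservoir loses entropy Q_H/T_H = 72.1/306.00 = 0.2356 kJ/K; the cold reservoir gains Q_C/T_C = 69.96/278.00 = 0.2516 kJ/K.
ΔS_univ = −Q_H/T_H + Q_C/T_C = 0.01603 kJ/K (> 0, since η = 0.0297 < η_Carnot = 0.092).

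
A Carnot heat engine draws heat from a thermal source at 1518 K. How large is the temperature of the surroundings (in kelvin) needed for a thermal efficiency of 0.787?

T_C ≈ 323 K

From η = 1 − T_C/T_H, T_C = T_H·(1 − η) = 1518.00 × (1 − 0.787) = 323 K.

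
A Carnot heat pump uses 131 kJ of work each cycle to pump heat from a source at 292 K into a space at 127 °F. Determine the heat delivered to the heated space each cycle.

Q_H ≈ 1260 kJ

T_H = 127 °F → (127 − 32) × 5/9 = 52.78 °C = 325.93 K.
COP_HP = T_H/(T_H − T_C) = 325.93/33.93 = 9.6065.
Q_H = COP_HP · W = 9.6065 × 131 = 1260 kJ.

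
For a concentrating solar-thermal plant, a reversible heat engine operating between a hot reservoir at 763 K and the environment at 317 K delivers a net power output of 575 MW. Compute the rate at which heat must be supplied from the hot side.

Q̇_H ≈ 983.7 MW

For a reversible engine, η = 1 − T_C/T_H = 1 − 317.00/763.00 = 0.5845.
Q_H = W/η = 575/0.5845 = 983.7 MW.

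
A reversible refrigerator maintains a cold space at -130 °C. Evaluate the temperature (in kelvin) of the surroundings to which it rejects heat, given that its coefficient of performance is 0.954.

T_C = -130 °C → -130 + 273.15 = 143.15 K.
COP_R = T_C/(T_H − T_C) ⇒ T_H = T_C·(1 + 1/COP_R) = 143.15 × (1 + 1/0.954) = 293.2 K.

T_H ≈ 293.2 K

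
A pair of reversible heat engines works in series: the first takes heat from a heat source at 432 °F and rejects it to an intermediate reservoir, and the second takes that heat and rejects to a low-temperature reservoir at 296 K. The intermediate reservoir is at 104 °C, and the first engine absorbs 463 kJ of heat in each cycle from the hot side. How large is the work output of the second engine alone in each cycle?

W₂ ≈ 75.8 kJ

T_H = 432 °F → (432 − 32) × 5/9 = 222.22 °C = 495.37 K.
T_m = 104 °C → 104 + 273.15 = 377.15 K.
Heat entering the second stage: Q_m = Q_H·(T_m/T_H) = 463 × 377.15/495.37 = 353 kJ.
Second-stage efficiency η₂ = 1 − T_C/T_m = 1 − 296.00/377.15 = 0.2152, so W₂ = η₂·Q_m = 75.8 kJ.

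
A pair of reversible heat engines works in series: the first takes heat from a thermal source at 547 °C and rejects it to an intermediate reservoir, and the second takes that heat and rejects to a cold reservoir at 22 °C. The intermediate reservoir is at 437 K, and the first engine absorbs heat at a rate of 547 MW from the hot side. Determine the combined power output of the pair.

Ẇ_total ≈ 350 MW

T_H = 547 °C → 547 + 273.15 = 820.15 K.
T_C = 22 °C → 22 + 273.15 = 295.15 K.
Two reversible stages in series are equivalent to a single Carnot engine between T_H and T_C, so η_total = 1 − T_C/T_H = 1 − 295.15/820.15 = 0.6401.
W_total = η_total · Q_H = 0.6401 × 547 = 350 MW.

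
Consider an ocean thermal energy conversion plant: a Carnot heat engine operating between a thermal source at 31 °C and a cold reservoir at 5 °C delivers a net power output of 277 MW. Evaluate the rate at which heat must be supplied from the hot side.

Q̇_H ≈ 3240 MW

T_H = 31 °C → 31 + 273.15 = 304.15 K.
T_C = 5 °C → 5 + 273.15 = 278.15 K.
Carnot efficiency: η = 1 − T_C/T_H = 1 − 278.15/304.15 = 0.0855.
Q_H = W/η = 277/0.0855 = 3240 MW.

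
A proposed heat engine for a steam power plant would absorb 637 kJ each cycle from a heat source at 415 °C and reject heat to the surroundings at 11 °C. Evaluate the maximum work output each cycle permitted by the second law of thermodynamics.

T_H = 415 °C → 415 + 273.15 = 688.15 K.
T_C = 11 °C → 11 + 273.15 = 284.15 K.
The upper bound on efficiency is η_max = 1 − T_C/T_H = 1 − 284.15/688.15 = 0.5871.
W_max = η_max · Q_H = 0.5871 × 637 = 374 kJ.

W_max ≈ 374 kJ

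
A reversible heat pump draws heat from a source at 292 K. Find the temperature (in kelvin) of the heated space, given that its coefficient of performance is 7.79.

T_H ≈ 335 K

COP_HP = T_H/(T_H − T_C) ⇒ T_H = T_C·COP_HP/(COP_HP − 1) = 292.00 × 7.79/(7.79 − 1) = 335 K.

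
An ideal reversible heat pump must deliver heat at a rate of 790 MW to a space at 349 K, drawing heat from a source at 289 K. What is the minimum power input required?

Ẇ_in ≈ 135.8 MW

Reversible heating COP: COP_HP = T_H/(T_H − T_C) = 349.00/60.00 = 5.8167.
W = Q_H/COP_HP = 790/5.8167 = 135.8 MW.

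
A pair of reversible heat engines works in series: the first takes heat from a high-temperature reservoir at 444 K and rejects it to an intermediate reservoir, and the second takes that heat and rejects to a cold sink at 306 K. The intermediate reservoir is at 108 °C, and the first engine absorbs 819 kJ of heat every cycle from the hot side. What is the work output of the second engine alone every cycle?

W₂ ≈ 139 kJ

T_m = 108 °C → 108 + 273.15 = 381.15 K.
Heat entering the second stage: Q_m = Q_H·(T_m/T_H) = 819 × 381.15/444.00 = 703 kJ.
Second-stage efficiency η₂ = 1 − T_C/T_m = 1 − 306.00/381.15 = 0.1972, so W₂ = η₂·Q_m = 139 kJ.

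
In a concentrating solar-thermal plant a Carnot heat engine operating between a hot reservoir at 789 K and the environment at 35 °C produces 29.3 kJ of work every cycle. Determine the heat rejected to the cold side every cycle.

Q_C ≈ 18.8 kJ

T_C = 35 °C → 35 + 273.15 = 308.15 K.
Carnot efficiency: η = 1 − T_C/T_H = 1 − 308.15/789.00 = 0.6094.
Since Q_C/Q_H = T_C/T_H and Q_H = W/η, Q_C = W·T_C/(T_H − T_C) = 29.3 × 308.15/480.85 = 18.8 kJ.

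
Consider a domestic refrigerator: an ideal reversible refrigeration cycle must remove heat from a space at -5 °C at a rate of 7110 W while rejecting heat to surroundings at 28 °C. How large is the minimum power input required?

Ẇ_in ≈ 875 W

T_H = 28 °C → 28 + 273.15 = 301.15 K.
T_C = -5 °C → -5 + 273.15 = 268.15 K.
The reversible coefficient of performance is COP_R = T_C/(T_H − T_C) = 268.15/33.00 = 8.1258.
W = Q_C/COP_R = 7110/8.1258 = 875 W.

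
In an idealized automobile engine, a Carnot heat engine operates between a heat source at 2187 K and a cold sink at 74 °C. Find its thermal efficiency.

η ≈ 0.8413

T_C = 74 °C → 74 + 273.15 = 347.15 K.
Carnot efficiency: η = 1 − T_C/T_H = 1 − 347.15/2187.00 = 0.8413.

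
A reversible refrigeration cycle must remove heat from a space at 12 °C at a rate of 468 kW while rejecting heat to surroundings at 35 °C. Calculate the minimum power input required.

Ẇ_in ≈ 37.75 kW

T_H = 35 °C → 35 + 273.15 = 308.15 K.
T_C = 12 °C → 12 + 273.15 = 285.15 K.
The reversible coefficient of performance is COP_R = T_C/(T_H − T_C) = 285.15/23.00 = 12.3978.
W = Q_C/COP_R = 468/12.3978 = 37.75 kW.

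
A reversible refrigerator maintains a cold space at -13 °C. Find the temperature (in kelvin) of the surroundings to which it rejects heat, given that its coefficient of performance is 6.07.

T_C = -13 °C → -13 + 273.15 = 260.15 K.
COP_R = T_C/(T_H − T_C) ⇒ T_H = T_C·(1 + 1/COP_R) = 260.15 × (1 + 1/6.07) = 303 K.

T_H ≈ 303 K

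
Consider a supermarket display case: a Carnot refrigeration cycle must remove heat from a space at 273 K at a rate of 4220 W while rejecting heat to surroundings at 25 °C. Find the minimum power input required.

Ẇ_in ≈ 389 W

T_H = 25 °C → 25 + 273.15 = 298.15 K.
The reversible coefficient of performance is COP_R = T_C/(T_H − T_C) = 273.00/25.15 = 10.8549.
W = Q_C/COP_R = 4220/10.8549 = 389 W.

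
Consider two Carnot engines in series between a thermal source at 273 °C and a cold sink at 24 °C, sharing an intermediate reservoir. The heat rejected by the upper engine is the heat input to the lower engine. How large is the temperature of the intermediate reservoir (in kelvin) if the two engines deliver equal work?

T_m ≈ 422 K

T_H = 273 °C → 273 + 273.15 = 546.15 K.
T_C = 24 °C → 24 + 273.15 = 297.15 K.
For reversible stages Q_m = Q_H·(T_m/T_H). Setting W₁ = Q_H(1 − T_m/T_H) equal to W₂ = Q_m(1 − T_C/T_m) = Q_H·(T_m − T_C)/T_H gives T_H − T_m = T_m − T_C, so T_m = (T_H + T_C)/2 = (546.15 + 297.15)/2 = 422 K.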